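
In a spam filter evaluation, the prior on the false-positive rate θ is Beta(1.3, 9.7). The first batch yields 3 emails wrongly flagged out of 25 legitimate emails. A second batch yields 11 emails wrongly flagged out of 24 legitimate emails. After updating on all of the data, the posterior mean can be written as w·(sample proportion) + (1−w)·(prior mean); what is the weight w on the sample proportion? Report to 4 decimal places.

The Beta prior is conjugate to a Binomial/Bernoulli likelihood; the update adds successes to α and failures to β.
Total number of legitimate emails: n = 25 + 24 = 49.
Posterior mean = (α₀+k)/(α₀+β₀+n) = [n/(α₀+β₀+n)]·(k/n) + [(α₀+β₀)/(α₀+β₀+n)]·α₀/(α₀+β₀), so only n and the prior enter the weight.
The weight on the data is w = n/(α₀+β₀+n) = 49/(1.3+9.7+49) = 49/60.0 = 0.8167.

0.8167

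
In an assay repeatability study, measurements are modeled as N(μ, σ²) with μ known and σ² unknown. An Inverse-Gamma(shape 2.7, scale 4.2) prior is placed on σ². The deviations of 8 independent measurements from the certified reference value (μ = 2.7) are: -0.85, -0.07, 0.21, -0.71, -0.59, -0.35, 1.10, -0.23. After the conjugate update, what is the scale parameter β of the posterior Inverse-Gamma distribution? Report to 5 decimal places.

With known mean μ and an Inverse-Gamma(α, β) prior on σ², the Normal likelihood is conjugate: posterior is Inv-Gamma(α + n/2, β + Σ(xᵢ−μ)²/2).
Σ(xᵢ−μ)² = (-0.85)² + (-0.07)² + (0.21)² + (-0.71)² + (-0.59)² + (-0.35)² + (1.10)² + (-0.23)² = 3.0091.
Posterior: Inv-Gamma(2.7 + 8/2, 4.2 + 3.0091/2) = Inv-Gamma(6.70, 5.70455).
Posterior β = 5.70455.

5.70455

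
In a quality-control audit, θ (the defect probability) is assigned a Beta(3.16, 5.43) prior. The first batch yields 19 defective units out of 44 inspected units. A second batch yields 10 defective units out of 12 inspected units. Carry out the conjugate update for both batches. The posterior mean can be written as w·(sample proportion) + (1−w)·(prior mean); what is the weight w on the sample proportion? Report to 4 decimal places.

0.8670

The Beta prior is conjugate to a Binomial/Bernoulli likelihood; the update adds successes to α and failures to β.
Total number of inspected units: n = 44 + 12 = 56.
Posterior mean = (α₀+k)/(α₀+β₀+n) = [n/(α₀+β₀+n)]·(k/n) + [(α₀+β₀)/(α₀+β₀+n)]·α₀/(α₀+β₀), so only n and the prior enter the weight.
The weight on the data is w = n/(α₀+β₀+n) = 56/(3.16+5.43+56) = 56/64.59 = 0.8670.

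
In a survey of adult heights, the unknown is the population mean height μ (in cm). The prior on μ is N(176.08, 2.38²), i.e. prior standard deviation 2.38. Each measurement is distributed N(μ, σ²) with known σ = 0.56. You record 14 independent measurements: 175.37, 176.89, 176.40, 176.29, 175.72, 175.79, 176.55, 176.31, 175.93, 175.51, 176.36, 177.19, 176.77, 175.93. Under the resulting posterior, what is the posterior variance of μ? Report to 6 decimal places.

0.022312

For Normal data with known variance σ², a Normal(μ₀, σ₀²) prior on μ is conjugate. Posterior precision = 1/σ₀² + n/σ²; posterior mean is the precision-weighted average of μ₀ and x̄.
σ₀² = 2.38² = 5.6644, σ² = 0.56² = 0.3136; σ² + n·σ₀² = 0.3136 + 14·5.6644 = 79.6152.
Posterior precision = 1/σ₀² + n/σ² = 1/5.6644 + 14/0.3136 = (σ² + n·σ₀²)/(σ₀²σ²) = 79.6152/(5.6644·0.3136); posterior variance σₙ² = σ₀²σ²/(σ² + n·σ₀²) = 5.6644·0.3136/79.6152 = 0.022312.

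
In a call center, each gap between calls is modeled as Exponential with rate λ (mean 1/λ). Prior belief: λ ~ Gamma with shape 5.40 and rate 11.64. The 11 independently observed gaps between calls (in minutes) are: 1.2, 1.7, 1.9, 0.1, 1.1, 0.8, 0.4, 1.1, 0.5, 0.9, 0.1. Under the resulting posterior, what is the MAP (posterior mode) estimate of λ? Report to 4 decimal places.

With a Gamma(shape α, rate β) prior on the exponential rate λ, the posterior after n observations with total T = Σxᵢ is Gamma(α+n, β+T).
Sum of observations T = 9.8 minutes; n = 11.
Posterior: Gamma(5.40+11, 11.64+9.8) = Gamma(16.40, 21.44).
Mode = (α−1)/β = 0.7183.

0.7183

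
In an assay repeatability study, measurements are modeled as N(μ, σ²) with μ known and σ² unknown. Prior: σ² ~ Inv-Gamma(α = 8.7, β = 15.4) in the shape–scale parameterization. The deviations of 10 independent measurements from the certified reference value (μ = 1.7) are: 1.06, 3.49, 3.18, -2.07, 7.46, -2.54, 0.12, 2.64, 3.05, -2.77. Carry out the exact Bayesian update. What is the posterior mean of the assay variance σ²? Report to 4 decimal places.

5.6915

With known mean μ and an Inverse-Gamma(α, β) prior on σ², the Normal likelihood is conjugate: posterior is Inv-Gamma(α + n/2, β + Σ(xᵢ−μ)²/2).
Σ(xᵢ−μ)² = (1.06)² + (3.49)² + (3.18)² + (-2.07)² + (7.46)² + (-2.54)² + (0.12)² + (2.64)² + (3.05)² + (-2.77)² = 113.7636.
Posterior: Inv-Gamma(8.7 + 10/2, 15.4 + 113.7636/2) = Inv-Gamma(13.70, 72.28180).
E[σ²|data] = β/(α−1) = 72.28180/12.70 = 5.6915.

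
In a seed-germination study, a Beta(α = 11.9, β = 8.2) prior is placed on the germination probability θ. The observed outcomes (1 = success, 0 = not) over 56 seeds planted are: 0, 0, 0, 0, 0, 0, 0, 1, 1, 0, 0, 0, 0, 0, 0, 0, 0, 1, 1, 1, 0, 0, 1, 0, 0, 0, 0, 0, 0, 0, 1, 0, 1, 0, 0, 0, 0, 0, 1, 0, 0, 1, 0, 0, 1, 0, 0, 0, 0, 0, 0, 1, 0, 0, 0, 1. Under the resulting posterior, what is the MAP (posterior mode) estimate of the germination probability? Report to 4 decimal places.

The Beta prior is conjugate to a Binomial/Bernoulli likelihood; the update adds successes to α and failures to β.
Posterior: Beta(α+k, β+n−k) = Beta(11.9+13, 8.2+43) = Beta(24.9, 51.2).
Mode of Beta(a,b) for a,b>1 is (a−1)/(a+b−2) = 23.9/74.1 = 0.3225.

0.3225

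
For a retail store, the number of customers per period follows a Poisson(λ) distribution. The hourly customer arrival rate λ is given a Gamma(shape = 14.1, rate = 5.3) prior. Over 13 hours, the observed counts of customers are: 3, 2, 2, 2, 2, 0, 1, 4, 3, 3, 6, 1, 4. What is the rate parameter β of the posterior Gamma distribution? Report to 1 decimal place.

18.3

With a Gamma(shape α, rate β) prior, the Poisson likelihood is conjugate: the posterior is Gamma(α + ΣXᵢ, β + n).
Sum of counts S = 33 over n = 13 hours.
Posterior: Gamma(α+S, β+n) = Gamma(14.1+33, 5.3+13) = Gamma(47.1, 18.3).
Posterior β = 18.3.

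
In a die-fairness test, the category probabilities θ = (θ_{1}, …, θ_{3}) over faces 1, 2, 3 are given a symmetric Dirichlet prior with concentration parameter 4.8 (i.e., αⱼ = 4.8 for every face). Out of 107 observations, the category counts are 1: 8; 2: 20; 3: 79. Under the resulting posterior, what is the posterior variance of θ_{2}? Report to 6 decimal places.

The Dirichlet prior is conjugate to the Multinomial likelihood: each posterior αⱼ = prior αⱼ + observed count nⱼ.
Posterior concentration: (12.8, 24.8, 83.8), total = 121.4.
Var[θ_j] = α_j(Σα−α_j)/((Σα)²(Σα+1)) = 24.8·96.6/(121.4²·122.4) = 0.001328.

0.001328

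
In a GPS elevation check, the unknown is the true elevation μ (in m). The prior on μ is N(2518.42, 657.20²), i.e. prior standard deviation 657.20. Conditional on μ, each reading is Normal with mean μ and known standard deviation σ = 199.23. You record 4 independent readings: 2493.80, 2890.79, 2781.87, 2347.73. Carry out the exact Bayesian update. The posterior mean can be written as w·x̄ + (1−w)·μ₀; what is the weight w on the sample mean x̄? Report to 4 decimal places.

For Normal data with known variance σ², a Normal(μ₀, σ₀²) prior on μ is conjugate. Posterior precision = 1/σ₀² + n/σ²; posterior mean is the precision-weighted average of μ₀ and x̄.
σ₀² = 657.20² = 431911.84, σ² = 199.23² = 39692.5929. Prior precision 1/σ₀² = 1/431911.84; data precision n/σ² = 4/39692.5929.
w = (n/σ²)/(1/σ₀² + n/σ²) = n·σ₀²/(σ² + n·σ₀²) = 4·431911.84/(39692.5929 + 4·431911.84) = 1727647.36/1767339.9529 = 0.9775.

0.9775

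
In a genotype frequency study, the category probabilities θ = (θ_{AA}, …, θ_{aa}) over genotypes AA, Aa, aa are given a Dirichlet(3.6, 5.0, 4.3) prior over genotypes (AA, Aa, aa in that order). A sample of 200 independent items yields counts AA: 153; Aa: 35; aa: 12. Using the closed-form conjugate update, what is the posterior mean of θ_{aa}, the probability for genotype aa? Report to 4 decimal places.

The Dirichlet prior is conjugate to the Multinomial likelihood: each posterior αⱼ = prior αⱼ + observed count nⱼ.
Posterior concentration: (156.6, 40.0, 16.3), total = 212.9.
E[θ_{aa}|data] = α_{aa}/Σα = 16.3/212.9 = 0.0766.

0.0766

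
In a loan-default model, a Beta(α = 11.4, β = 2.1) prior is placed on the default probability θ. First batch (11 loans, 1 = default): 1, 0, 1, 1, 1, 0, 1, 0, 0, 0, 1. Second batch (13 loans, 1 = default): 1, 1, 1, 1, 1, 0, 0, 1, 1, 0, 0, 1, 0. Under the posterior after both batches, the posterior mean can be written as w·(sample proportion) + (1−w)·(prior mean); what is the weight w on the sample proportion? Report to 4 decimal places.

0.6400

The Beta prior is conjugate to a Binomial/Bernoulli likelihood; the update adds successes to α and failures to β.
Total number of loans: n = 11 + 13 = 24.
Posterior mean = (α₀+k)/(α₀+β₀+n) = [n/(α₀+β₀+n)]·(k/n) + [(α₀+β₀)/(α₀+β₀+n)]·α₀/(α₀+β₀), so only n and the prior enter the weight.
The weight on the data is w = n/(α₀+β₀+n) = 24/(11.4+2.1+24) = 24/37.5 = 0.6400.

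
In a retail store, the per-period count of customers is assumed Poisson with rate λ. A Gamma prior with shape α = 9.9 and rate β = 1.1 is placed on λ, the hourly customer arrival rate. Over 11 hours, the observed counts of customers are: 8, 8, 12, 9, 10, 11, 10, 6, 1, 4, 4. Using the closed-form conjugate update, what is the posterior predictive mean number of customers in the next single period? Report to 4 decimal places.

With a Gamma(shape α, rate β) prior, the Poisson likelihood is conjugate: the posterior is Gamma(α + ΣXᵢ, β + n).
Sum of counts S = 83 over n = 11 hours.
Posterior: Gamma(α+S, β+n) = Gamma(9.9+83, 1.1+11) = Gamma(92.9, 12.1).
The predictive distribution for one future period is NegBinom with mean α/β = 7.6777.

7.6777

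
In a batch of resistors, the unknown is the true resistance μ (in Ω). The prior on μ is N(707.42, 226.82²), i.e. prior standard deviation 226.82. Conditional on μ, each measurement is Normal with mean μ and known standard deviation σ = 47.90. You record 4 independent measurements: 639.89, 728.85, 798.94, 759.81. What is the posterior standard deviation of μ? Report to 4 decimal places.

23.8176

For Normal data with known variance σ², a Normal(μ₀, σ₀²) prior on μ is conjugate. Posterior precision = 1/σ₀² + n/σ²; posterior mean is the precision-weighted average of μ₀ and x̄.
σ₀² = 226.82² = 51447.3124, σ² = 47.90² = 2294.41; σ² + n·σ₀² = 2294.41 + 4·51447.3124 = 208083.6596.
Posterior precision = 1/σ₀² + n/σ² = 1/51447.3124 + 4/2294.41 = (σ² + n·σ₀²)/(σ₀²σ²) = 208083.6596/(51447.3124·2294.41); posterior variance σₙ² = σ₀²σ²/(σ² + n·σ₀²) = 51447.3124·2294.41/208083.6596 = 567.277739.
Posterior SD = √σₙ² = √(51447.3124·2294.41/208083.6596) = 23.8176.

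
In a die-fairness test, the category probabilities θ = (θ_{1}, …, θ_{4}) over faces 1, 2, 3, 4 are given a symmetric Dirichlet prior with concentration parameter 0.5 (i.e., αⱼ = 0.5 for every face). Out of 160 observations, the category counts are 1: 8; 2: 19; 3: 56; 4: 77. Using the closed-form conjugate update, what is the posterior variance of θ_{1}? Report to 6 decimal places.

0.000305

The Dirichlet prior is conjugate to the Multinomial likelihood: each posterior αⱼ = prior αⱼ + observed count nⱼ.
Posterior concentration: (8.5, 19.5, 56.5, 77.5), total = 162.0.
Var[θ_j] = α_j(Σα−α_j)/((Σα)²(Σα+1)) = 8.5·153.5/(162.0²·163.0) = 0.000305.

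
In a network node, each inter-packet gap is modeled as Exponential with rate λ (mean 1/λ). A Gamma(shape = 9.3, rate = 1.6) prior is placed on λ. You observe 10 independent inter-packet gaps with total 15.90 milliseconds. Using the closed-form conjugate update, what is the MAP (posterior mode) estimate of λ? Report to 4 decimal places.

With a Gamma(shape α, rate β) prior on the exponential rate λ, the posterior after n observations with total T = Σxᵢ is Gamma(α+n, β+T).
Posterior: Gamma(9.3+10, 1.6+15.90) = Gamma(19.3, 17.50).
Mode = (α−1)/β = 1.0457.

1.0457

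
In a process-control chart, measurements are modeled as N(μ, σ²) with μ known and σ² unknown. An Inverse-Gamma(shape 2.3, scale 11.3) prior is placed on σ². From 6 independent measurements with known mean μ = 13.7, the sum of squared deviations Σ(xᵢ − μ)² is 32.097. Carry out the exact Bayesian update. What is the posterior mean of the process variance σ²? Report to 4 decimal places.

With known mean μ and an Inverse-Gamma(α, β) prior on σ², the Normal likelihood is conjugate: posterior is Inv-Gamma(α + n/2, β + Σ(xᵢ−μ)²/2).
Posterior: Inv-Gamma(2.3 + 6/2, 11.3 + 32.097/2) = Inv-Gamma(5.30, 27.3485).
E[σ²|data] = β/(α−1) = 27.3485/4.30 = 6.3601.

6.3601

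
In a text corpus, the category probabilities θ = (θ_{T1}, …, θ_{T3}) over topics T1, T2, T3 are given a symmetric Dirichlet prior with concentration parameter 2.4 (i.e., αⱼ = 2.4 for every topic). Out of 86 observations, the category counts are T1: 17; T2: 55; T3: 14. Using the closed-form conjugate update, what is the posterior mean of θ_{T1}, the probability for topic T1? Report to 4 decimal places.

0.2082

The Dirichlet prior is conjugate to the Multinomial likelihood: each posterior αⱼ = prior αⱼ + observed count nⱼ.
Posterior concentration: (19.4, 57.4, 16.4), total = 93.2.
E[θ_{T1}|data] = α_{T1}/Σα = 19.4/93.2 = 0.2082.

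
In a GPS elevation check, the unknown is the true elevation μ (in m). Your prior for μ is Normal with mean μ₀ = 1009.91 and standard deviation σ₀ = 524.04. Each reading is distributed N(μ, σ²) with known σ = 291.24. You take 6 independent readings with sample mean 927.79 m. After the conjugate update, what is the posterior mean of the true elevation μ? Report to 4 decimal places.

For Normal data with known variance σ², a Normal(μ₀, σ₀²) prior on μ is conjugate. Posterior precision = 1/σ₀² + n/σ²; posterior mean is the precision-weighted average of μ₀ and x̄.
n·x̄ = 6·927.79 = 5566.74.
σ₀² = 524.04² = 274617.9216, σ² = 291.24² = 84820.7376; σ² + n·σ₀² = 84820.7376 + 6·274617.9216 = 1732528.2672.
Posterior mean = (μ₀/σ₀² + n·x̄/σ²)/(1/σ₀² + n/σ²) = (σ²·μ₀ + σ₀²·n·x̄)/(σ² + n·σ₀²) = (84820.7376·1009.91 + 274617.9216·5566.74)/1732528.2672 = 1614387879.9972/1732528.2672 = 931.8104.

931.8104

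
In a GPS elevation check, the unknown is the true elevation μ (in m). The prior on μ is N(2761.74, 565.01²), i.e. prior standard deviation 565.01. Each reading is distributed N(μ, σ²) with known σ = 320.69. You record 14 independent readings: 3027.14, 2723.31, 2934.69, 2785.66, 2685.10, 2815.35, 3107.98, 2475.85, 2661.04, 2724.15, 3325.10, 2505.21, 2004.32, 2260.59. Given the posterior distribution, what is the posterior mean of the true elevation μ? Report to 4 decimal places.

2717.8311

For Normal data with known variance σ², a Normal(μ₀, σ₀²) prior on μ is conjugate. Posterior precision = 1/σ₀² + n/σ²; posterior mean is the precision-weighted average of μ₀ and x̄.
Σxᵢ = 3027.14 + 2723.31 + 2934.69 + 2785.66 + 2685.10 + 2815.35 + 3107.98 + 2475.85 + 2661.04 + 2724.15 + 3325.10 + 2505.21 + 2004.32 + 2260.59 = 38035.49, so n·x̄ = 38035.49.
σ₀² = 565.01² = 319236.3001, σ² = 320.69² = 102842.0761; σ² + n·σ₀² = 102842.0761 + 14·319236.3001 = 4572150.2775.
Posterior mean = (μ₀/σ₀² + n·x̄/σ²)/(1/σ₀² + n/σ²) = (σ²·μ₀ + σ₀²·n·x̄)/(σ² + n·σ₀²) = (102842.0761·2761.74 + 319236.3001·38035.49)/4572150.2775 = 12426332175.338963/4572150.2775 = 2717.8311.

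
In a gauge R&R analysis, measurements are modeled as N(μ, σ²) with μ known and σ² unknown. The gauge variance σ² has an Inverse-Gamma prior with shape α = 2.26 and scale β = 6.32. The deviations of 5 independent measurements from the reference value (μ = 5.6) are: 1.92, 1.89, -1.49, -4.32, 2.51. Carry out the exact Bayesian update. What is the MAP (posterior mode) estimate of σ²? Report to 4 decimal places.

With known mean μ and an Inverse-Gamma(α, β) prior on σ², the Normal likelihood is conjugate: posterior is Inv-Gamma(α + n/2, β + Σ(xᵢ−μ)²/2).
Σ(xᵢ−μ)² = (1.92)² + (1.89)² + (-1.49)² + (-4.32)² + (2.51)² = 34.4411.
Posterior: Inv-Gamma(2.26 + 5/2, 6.32 + 34.4411/2) = Inv-Gamma(4.76, 23.54055).
Mode = β/(α+1) = 23.54055/5.76 = 4.0869.

4.0869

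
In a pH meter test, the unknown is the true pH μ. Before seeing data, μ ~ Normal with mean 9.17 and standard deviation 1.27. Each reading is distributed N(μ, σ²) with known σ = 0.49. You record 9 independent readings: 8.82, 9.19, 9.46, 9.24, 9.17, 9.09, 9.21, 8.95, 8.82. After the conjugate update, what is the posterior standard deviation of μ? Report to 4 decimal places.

For Normal data with known variance σ², a Normal(μ₀, σ₀²) prior on μ is conjugate. Posterior precision = 1/σ₀² + n/σ²; posterior mean is the precision-weighted average of μ₀ and x̄.
σ₀² = 1.27² = 1.6129, σ² = 0.49² = 0.2401; σ² + n·σ₀² = 0.2401 + 9·1.6129 = 14.7562.
Posterior precision = 1/σ₀² + n/σ² = 1/1.6129 + 9/0.2401 = (σ² + n·σ₀²)/(σ₀²σ²) = 14.7562/(1.6129·0.2401); posterior variance σₙ² = σ₀²σ²/(σ² + n·σ₀²) = 1.6129·0.2401/14.7562 = 0.026244.
Posterior SD = √σₙ² = √(1.6129·0.2401/14.7562) = 0.1620.

0.1620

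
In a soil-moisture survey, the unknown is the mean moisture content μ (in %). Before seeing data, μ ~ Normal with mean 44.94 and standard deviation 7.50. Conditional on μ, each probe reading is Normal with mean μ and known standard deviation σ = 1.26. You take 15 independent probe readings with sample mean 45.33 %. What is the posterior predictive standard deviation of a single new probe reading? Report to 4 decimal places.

1.3012

For Normal data with known variance σ², a Normal(μ₀, σ₀²) prior on μ is conjugate. Posterior precision = 1/σ₀² + n/σ²; posterior mean is the precision-weighted average of μ₀ and x̄.
σ₀² = 7.50² = 56.25, σ² = 1.26² = 1.5876; σ² + n·σ₀² = 1.5876 + 15·56.25 = 845.3376.
Posterior precision = 1/σ₀² + n/σ² = 1/56.25 + 15/1.5876 = (σ² + n·σ₀²)/(σ₀²σ²) = 845.3376/(56.25·1.5876); posterior variance σₙ² = σ₀²σ²/(σ² + n·σ₀²) = 56.25·1.5876/845.3376 = 0.105641.
Predictive variance for one new observation = σₙ² + σ² = 56.25·1.5876/845.3376 + 1.5876 = σ²·(σ₀² + 845.3376)/845.3376 = 1.5876·901.5876/845.3376 = 1.693241; SD = √(1.5876·901.5876/845.3376) = 1.3012.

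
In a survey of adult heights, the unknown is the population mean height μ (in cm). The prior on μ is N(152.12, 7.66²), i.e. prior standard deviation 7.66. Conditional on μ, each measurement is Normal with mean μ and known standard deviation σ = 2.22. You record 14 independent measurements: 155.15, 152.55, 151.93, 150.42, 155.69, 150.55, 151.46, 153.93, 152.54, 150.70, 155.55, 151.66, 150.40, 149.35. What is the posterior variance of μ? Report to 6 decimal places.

0.349929

For Normal data with known variance σ², a Normal(μ₀, σ₀²) prior on μ is conjugate. Posterior precision = 1/σ₀² + n/σ²; posterior mean is the precision-weighted average of μ₀ and x̄.
σ₀² = 7.66² = 58.6756, σ² = 2.22² = 4.9284; σ² + n·σ₀² = 4.9284 + 14·58.6756 = 826.3868.
Posterior precision = 1/σ₀² + n/σ² = 1/58.6756 + 14/4.9284 = (σ² + n·σ₀²)/(σ₀²σ²) = 826.3868/(58.6756·4.9284); posterior variance σₙ² = σ₀²σ²/(σ² + n·σ₀²) = 58.6756·4.9284/826.3868 = 0.349929.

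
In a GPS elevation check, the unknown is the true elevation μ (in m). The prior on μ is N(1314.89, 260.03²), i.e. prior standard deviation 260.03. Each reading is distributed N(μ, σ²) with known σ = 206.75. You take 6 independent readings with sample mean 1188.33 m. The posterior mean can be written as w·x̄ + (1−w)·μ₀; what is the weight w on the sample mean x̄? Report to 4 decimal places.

0.9047

For Normal data with known variance σ², a Normal(μ₀, σ₀²) prior on μ is conjugate. Posterior precision = 1/σ₀² + n/σ²; posterior mean is the precision-weighted average of μ₀ and x̄.
σ₀² = 260.03² = 67615.6009, σ² = 206.75² = 42745.5625. Prior precision 1/σ₀² = 1/67615.6009; data precision n/σ² = 6/42745.5625.
w = (n/σ²)/(1/σ₀² + n/σ²) = n·σ₀²/(σ² + n·σ₀²) = 6·67615.6009/(42745.5625 + 6·67615.6009) = 405693.6054/448439.1679 = 0.9047.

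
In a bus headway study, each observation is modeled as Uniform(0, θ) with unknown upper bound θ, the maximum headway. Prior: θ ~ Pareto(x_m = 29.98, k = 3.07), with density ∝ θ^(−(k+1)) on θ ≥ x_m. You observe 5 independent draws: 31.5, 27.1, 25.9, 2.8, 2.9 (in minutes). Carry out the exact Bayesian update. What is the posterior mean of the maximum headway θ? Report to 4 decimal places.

A Pareto(scale x_m, shape k) prior on the upper bound θ of Uniform(0, θ) is conjugate: posterior is Pareto(max(x_m, max xᵢ), k + n).
Sample maximum = 31.5; prior scale x_m = 29.98 → posterior scale = max = 31.50.
Posterior shape = 3.07 + 5 = 8.07.
E[θ|data] = k·x_m/(k−1) = 8.07·31.50/7.07 = 35.9554.

35.9554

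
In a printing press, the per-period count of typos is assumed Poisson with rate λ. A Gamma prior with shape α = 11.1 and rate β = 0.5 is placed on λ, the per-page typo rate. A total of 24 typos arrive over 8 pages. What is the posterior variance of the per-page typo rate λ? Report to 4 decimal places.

0.4858

With a Gamma(shape α, rate β) prior, the Poisson likelihood is conjugate: the posterior is Gamma(α + ΣXᵢ, β + n).
Posterior: Gamma(α+S, β+n) = Gamma(11.1+24, 0.5+8) = Gamma(35.1, 8.5).
Var = α/β² = 35.1/8.5² = 0.4858.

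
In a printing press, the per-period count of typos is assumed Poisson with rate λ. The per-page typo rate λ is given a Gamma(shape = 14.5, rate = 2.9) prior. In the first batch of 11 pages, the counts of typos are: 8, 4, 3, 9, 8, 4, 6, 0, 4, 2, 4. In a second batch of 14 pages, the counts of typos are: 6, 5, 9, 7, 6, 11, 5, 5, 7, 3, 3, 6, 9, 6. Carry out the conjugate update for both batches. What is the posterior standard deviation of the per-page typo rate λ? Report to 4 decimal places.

With a Gamma(shape α, rate β) prior, the Poisson likelihood is conjugate: the posterior is Gamma(α + ΣXᵢ, β + n).
Batch 1: sum of counts S = 52 over n = 11 pages.
After batch 1: Gamma(α+S, β+n) = Gamma(14.5+52, 2.9+11) = Gamma(66.5, 13.9).
Batch 2: sum of counts S = 88 over n = 14 pages.
After batch 2: Gamma(α+S, β+n) = Gamma(66.5+88, 13.9+14) = Gamma(154.5, 27.9).
SD = √α/β = √154.5/27.9 = 0.4455.

0.4455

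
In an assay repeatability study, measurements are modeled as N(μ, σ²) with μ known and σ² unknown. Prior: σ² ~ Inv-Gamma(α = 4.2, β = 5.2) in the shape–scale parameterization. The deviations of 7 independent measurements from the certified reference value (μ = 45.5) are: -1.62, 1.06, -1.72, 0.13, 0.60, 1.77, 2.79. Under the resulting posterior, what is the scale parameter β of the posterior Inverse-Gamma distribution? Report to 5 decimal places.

With known mean μ and an Inverse-Gamma(α, β) prior on σ², the Normal likelihood is conjugate: posterior is Inv-Gamma(α + n/2, β + Σ(xᵢ−μ)²/2).
Σ(xᵢ−μ)² = (-1.62)² + (1.06)² + (-1.72)² + (0.13)² + (0.60)² + (1.77)² + (2.79)² = 18.0003.
Posterior: Inv-Gamma(4.2 + 7/2, 5.2 + 18.0003/2) = Inv-Gamma(7.70, 14.20015).
Posterior β = 14.20015.

14.20015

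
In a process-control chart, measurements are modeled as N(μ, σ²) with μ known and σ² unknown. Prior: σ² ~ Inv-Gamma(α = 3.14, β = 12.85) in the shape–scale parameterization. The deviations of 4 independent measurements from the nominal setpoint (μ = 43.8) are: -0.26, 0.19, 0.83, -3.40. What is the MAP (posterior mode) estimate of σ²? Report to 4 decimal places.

3.0987

With known mean μ and an Inverse-Gamma(α, β) prior on σ², the Normal likelihood is conjugate: posterior is Inv-Gamma(α + n/2, β + Σ(xᵢ−μ)²/2).
Σ(xᵢ−μ)² = (-0.26)² + (0.19)² + (0.83)² + (-3.40)² = 12.3526.
Posterior: Inv-Gamma(3.14 + 4/2, 12.85 + 12.3526/2) = Inv-Gamma(5.14, 19.02630).
Mode = β/(α+1) = 19.02630/6.14 = 3.0987.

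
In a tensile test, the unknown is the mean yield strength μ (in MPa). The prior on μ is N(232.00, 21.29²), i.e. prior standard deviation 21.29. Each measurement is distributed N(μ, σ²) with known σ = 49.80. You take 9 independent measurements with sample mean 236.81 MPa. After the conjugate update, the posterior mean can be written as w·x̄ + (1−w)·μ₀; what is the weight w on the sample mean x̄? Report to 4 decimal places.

0.6219

For Normal data with known variance σ², a Normal(μ₀, σ₀²) prior on μ is conjugate. Posterior precision = 1/σ₀² + n/σ²; posterior mean is the precision-weighted average of μ₀ and x̄.
σ₀² = 21.29² = 453.2641, σ² = 49.80² = 2480.04. Prior precision 1/σ₀² = 1/453.2641; data precision n/σ² = 9/2480.04.
w = (n/σ²)/(1/σ₀² + n/σ²) = n·σ₀²/(σ² + n·σ₀²) = 9·453.2641/(2480.04 + 9·453.2641) = 4079.3769/6559.4169 = 0.6219.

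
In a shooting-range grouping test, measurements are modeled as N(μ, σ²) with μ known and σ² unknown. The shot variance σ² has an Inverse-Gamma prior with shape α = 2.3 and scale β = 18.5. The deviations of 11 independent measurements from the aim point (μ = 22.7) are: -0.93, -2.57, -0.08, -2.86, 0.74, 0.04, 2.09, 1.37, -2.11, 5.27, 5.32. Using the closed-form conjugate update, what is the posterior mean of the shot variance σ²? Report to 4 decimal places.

8.8219

With known mean μ and an Inverse-Gamma(α, β) prior on σ², the Normal likelihood is conjugate: posterior is Inv-Gamma(α + n/2, β + Σ(xᵢ−μ)²/2).
Σ(xᵢ−μ)² = (-0.93)² + (-2.57)² + (-0.08)² + (-2.86)² + (0.74)² + (0.04)² + (2.09)² + (1.37)² + (-2.11)² + (5.27)² + (5.32)² = 82.9774.
Posterior: Inv-Gamma(2.3 + 11/2, 18.5 + 82.9774/2) = Inv-Gamma(7.80, 59.98870).
E[σ²|data] = β/(α−1) = 59.98870/6.80 = 8.8219.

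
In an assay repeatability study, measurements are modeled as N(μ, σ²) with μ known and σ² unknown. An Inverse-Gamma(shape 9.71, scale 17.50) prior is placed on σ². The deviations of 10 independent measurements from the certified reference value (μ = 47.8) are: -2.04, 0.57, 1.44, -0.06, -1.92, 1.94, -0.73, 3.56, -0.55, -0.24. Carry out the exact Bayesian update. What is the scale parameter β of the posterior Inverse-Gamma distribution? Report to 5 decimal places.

With known mean μ and an Inverse-Gamma(α, β) prior on σ², the Normal likelihood is conjugate: posterior is Inv-Gamma(α + n/2, β + Σ(xᵢ−μ)²/2).
Σ(xᵢ−μ)² = (-2.04)² + (0.57)² + (1.44)² + (-0.06)² + (-1.92)² + (1.94)² + (-0.73)² + (3.56)² + (-0.55)² + (-0.24)² = 27.5803.
Posterior: Inv-Gamma(9.71 + 10/2, 17.50 + 27.5803/2) = Inv-Gamma(14.71, 31.29015).
Posterior β = 31.29015.

31.29015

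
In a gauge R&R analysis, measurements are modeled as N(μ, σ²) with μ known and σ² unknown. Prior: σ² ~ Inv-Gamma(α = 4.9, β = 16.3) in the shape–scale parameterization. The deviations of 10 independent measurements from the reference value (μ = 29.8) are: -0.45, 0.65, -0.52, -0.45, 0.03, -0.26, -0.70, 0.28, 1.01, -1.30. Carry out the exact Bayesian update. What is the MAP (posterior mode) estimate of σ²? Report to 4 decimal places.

With known mean μ and an Inverse-Gamma(α, β) prior on σ², the Normal likelihood is conjugate: posterior is Inv-Gamma(α + n/2, β + Σ(xᵢ−μ)²/2).
Σ(xᵢ−μ)² = (-0.45)² + (0.65)² + (-0.52)² + (-0.45)² + (0.03)² + (-0.26)² + (-0.70)² + (0.28)² + (1.01)² + (-1.30)² = 4.4449.
Posterior: Inv-Gamma(4.9 + 10/2, 16.3 + 4.4449/2) = Inv-Gamma(9.90, 18.52245).
Mode = β/(α+1) = 18.52245/10.90 = 1.6993.

1.6993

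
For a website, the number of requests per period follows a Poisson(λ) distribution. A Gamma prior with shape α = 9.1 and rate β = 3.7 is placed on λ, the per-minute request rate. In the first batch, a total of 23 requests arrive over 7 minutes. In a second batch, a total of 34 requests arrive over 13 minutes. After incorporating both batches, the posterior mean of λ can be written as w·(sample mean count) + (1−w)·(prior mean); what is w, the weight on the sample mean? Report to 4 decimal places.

With a Gamma(shape α, rate β) prior, the Poisson likelihood is conjugate: the posterior is Gamma(α + ΣXᵢ, β + n).
Total number of minutes: n = 7 + 13 = 20.
Posterior mean = (α₀+S)/(β₀+n) = [n/(β₀+n)]·(S/n) + [β₀/(β₀+n)]·(α₀/β₀), so only n and β₀ enter the weight.
Weight on data w = n/(β₀+n) = 20/(3.7+20) = 20/23.7 = 0.8439.

0.8439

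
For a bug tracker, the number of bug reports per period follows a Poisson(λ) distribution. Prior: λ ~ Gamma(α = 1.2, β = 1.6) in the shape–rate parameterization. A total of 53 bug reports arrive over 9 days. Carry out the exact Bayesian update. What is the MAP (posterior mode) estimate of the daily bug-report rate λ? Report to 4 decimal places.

5.0189

With a Gamma(shape α, rate β) prior, the Poisson likelihood is conjugate: the posterior is Gamma(α + ΣXᵢ, β + n).
Posterior: Gamma(α+S, β+n) = Gamma(1.2+53, 1.6+9) = Gamma(54.2, 10.6).
Mode of Gamma(α,β) for α≥1 is (α−1)/β = 53.2/10.6 = 5.0189.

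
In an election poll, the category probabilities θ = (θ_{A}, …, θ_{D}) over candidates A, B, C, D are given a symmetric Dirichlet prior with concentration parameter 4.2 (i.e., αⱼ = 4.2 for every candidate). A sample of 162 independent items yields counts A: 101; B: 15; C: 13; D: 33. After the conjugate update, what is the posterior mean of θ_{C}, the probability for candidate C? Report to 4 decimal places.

0.0962

The Dirichlet prior is conjugate to the Multinomial likelihood: each posterior αⱼ = prior αⱼ + observed count nⱼ.
Posterior concentration: (105.2, 19.2, 17.2, 37.2), total = 178.8.
E[θ_{C}|data] = α_{C}/Σα = 17.2/178.8 = 0.0962.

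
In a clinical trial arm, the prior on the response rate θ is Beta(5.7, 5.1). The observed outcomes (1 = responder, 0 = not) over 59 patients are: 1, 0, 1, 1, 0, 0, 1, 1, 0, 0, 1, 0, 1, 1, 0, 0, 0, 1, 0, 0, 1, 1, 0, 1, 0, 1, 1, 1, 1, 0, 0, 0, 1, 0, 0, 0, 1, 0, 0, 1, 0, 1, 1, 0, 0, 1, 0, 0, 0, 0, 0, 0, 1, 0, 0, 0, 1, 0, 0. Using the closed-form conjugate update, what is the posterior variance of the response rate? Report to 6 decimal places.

0.003453

The Beta prior is conjugate to a Binomial/Bernoulli likelihood; the update adds successes to α and failures to β.
Posterior: Beta(α+k, β+n−k) = Beta(5.7+24, 5.1+35) = Beta(29.7, 40.1).
Var = αβ/((α+β)²(α+β+1)) = 29.7·40.1/(69.8²·70.8) = 0.003453.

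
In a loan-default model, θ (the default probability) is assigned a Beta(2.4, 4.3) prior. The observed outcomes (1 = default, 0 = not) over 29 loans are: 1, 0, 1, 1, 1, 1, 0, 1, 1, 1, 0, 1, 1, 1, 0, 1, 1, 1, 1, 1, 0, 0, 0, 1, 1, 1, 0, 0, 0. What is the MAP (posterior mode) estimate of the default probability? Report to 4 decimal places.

0.6053

The Beta prior is conjugate to a Binomial/Bernoulli likelihood; the update adds successes to α and failures to β.
Posterior: Beta(α+k, β+n−k) = Beta(2.4+19, 4.3+10) = Beta(21.4, 14.3).
Mode of Beta(a,b) for a,b>1 is (a−1)/(a+b−2) = 20.4/33.7 = 0.6053.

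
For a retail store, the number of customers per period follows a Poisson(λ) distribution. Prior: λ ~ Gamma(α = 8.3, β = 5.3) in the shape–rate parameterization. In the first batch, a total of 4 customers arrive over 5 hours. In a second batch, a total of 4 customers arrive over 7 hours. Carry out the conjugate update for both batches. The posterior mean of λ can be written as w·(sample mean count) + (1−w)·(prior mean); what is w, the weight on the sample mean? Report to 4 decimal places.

With a Gamma(shape α, rate β) prior, the Poisson likelihood is conjugate: the posterior is Gamma(α + ΣXᵢ, β + n).
Total number of hours: n = 5 + 7 = 12.
Posterior mean = (α₀+S)/(β₀+n) = [n/(β₀+n)]·(S/n) + [β₀/(β₀+n)]·(α₀/β₀), so only n and β₀ enter the weight.
Weight on data w = n/(β₀+n) = 12/(5.3+12) = 12/17.3 = 0.6936.

0.6936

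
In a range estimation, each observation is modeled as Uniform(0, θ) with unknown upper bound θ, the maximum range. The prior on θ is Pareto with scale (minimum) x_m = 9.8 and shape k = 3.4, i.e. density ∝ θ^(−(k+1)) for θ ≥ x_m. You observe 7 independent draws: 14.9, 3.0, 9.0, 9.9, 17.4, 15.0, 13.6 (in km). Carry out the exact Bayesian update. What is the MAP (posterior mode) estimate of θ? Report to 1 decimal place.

17.4

A Pareto(scale x_m, shape k) prior on the upper bound θ of Uniform(0, θ) is conjugate: posterior is Pareto(max(x_m, max xᵢ), k + n).
Sample maximum = 17.4; prior scale x_m = 9.8 → posterior scale = max = 17.4.
Posterior shape = 3.4 + 7 = 10.4.
The Pareto density is decreasing on [x_m, ∞), so the mode is x_m = 17.4.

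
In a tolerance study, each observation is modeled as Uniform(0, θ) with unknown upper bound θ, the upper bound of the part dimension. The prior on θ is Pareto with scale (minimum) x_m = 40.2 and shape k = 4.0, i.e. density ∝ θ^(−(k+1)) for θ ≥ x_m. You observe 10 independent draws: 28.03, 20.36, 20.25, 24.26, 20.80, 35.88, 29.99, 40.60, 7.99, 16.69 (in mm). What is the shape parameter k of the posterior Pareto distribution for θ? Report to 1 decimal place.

A Pareto(scale x_m, shape k) prior on the upper bound θ of Uniform(0, θ) is conjugate: posterior is Pareto(max(x_m, max xᵢ), k + n).
Sample maximum = 40.60; prior scale x_m = 40.2 → posterior scale = max = 40.60.
Posterior shape = 4.0 + 10 = 14.0.
Posterior shape k = 14.0.

14.0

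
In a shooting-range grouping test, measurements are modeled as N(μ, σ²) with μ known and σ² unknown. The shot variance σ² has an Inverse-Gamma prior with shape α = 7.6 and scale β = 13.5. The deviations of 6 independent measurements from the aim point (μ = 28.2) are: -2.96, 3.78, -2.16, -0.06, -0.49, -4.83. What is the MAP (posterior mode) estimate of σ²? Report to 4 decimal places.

With known mean μ and an Inverse-Gamma(α, β) prior on σ², the Normal likelihood is conjugate: posterior is Inv-Gamma(α + n/2, β + Σ(xᵢ−μ)²/2).
Σ(xᵢ−μ)² = (-2.96)² + (3.78)² + (-2.16)² + (-0.06)² + (-0.49)² + (-4.83)² = 51.2882.
Posterior: Inv-Gamma(7.6 + 6/2, 13.5 + 51.2882/2) = Inv-Gamma(10.60, 39.14410).
Mode = β/(α+1) = 39.14410/11.60 = 3.3745.

3.3745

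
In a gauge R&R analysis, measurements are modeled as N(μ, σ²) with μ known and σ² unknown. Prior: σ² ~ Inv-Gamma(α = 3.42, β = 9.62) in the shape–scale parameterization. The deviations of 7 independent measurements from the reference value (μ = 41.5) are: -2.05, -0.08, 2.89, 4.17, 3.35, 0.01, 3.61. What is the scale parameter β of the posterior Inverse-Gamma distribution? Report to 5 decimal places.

With known mean μ and an Inverse-Gamma(α, β) prior on σ², the Normal likelihood is conjugate: posterior is Inv-Gamma(α + n/2, β + Σ(xᵢ−μ)²/2).
Σ(xᵢ−μ)² = (-2.05)² + (-0.08)² + (2.89)² + (4.17)² + (3.35)² + (0.01)² + (3.61)² = 54.2046.
Posterior: Inv-Gamma(3.42 + 7/2, 9.62 + 54.2046/2) = Inv-Gamma(6.92, 36.72230).
Posterior β = 36.72230.

36.72230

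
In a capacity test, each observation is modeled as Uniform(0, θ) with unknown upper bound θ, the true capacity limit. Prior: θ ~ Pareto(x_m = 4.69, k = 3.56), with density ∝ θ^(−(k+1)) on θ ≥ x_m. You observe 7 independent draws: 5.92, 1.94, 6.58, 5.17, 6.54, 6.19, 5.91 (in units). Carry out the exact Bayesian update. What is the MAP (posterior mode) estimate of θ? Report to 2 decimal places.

6.58

A Pareto(scale x_m, shape k) prior on the upper bound θ of Uniform(0, θ) is conjugate: posterior is Pareto(max(x_m, max xᵢ), k + n).
Sample maximum = 6.58; prior scale x_m = 4.69 → posterior scale = max = 6.58.
Posterior shape = 3.56 + 7 = 10.56.
The Pareto density is decreasing on [x_m, ∞), so the mode is x_m = 6.58.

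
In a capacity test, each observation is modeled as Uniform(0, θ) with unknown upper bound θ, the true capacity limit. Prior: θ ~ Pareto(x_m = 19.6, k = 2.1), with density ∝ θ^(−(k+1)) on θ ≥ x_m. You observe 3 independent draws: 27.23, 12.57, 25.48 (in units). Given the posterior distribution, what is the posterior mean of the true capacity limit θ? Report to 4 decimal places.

33.8715

A Pareto(scale x_m, shape k) prior on the upper bound θ of Uniform(0, θ) is conjugate: posterior is Pareto(max(x_m, max xᵢ), k + n).
Sample maximum = 27.23; prior scale x_m = 19.6 → posterior scale = max = 27.23.
Posterior shape = 2.1 + 3 = 5.1.
E[θ|data] = k·x_m/(k−1) = 5.1·27.23/4.1 = 33.8715.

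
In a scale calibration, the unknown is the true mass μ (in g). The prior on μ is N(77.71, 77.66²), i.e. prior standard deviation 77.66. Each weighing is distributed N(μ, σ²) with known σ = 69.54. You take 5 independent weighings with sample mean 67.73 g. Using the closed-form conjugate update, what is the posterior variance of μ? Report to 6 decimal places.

For Normal data with known variance σ², a Normal(μ₀, σ₀²) prior on μ is conjugate. Posterior precision = 1/σ₀² + n/σ²; posterior mean is the precision-weighted average of μ₀ and x̄.
σ₀² = 77.66² = 6031.0756, σ² = 69.54² = 4835.8116; σ² + n·σ₀² = 4835.8116 + 5·6031.0756 = 34991.1896.
Posterior precision = 1/σ₀² + n/σ² = 1/6031.0756 + 5/4835.8116 = (σ² + n·σ₀²)/(σ₀²σ²) = 34991.1896/(6031.0756·4835.8116); posterior variance σₙ² = σ₀²σ²/(σ² + n·σ₀²) = 6031.0756·4835.8116/34991.1896 = 833.499680.

833.499680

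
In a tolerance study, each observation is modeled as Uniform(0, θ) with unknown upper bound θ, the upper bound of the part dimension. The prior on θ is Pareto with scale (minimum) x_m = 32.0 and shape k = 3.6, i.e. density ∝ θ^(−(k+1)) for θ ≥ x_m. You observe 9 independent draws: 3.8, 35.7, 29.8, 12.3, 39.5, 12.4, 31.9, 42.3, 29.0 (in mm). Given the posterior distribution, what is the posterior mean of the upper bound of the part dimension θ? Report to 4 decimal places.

45.9466

A Pareto(scale x_m, shape k) prior on the upper bound θ of Uniform(0, θ) is conjugate: posterior is Pareto(max(x_m, max xᵢ), k + n).
Sample maximum = 42.3; prior scale x_m = 32.0 → posterior scale = max = 42.3.
Posterior shape = 3.6 + 9 = 12.6.
E[θ|data] = k·x_m/(k−1) = 12.6·42.3/11.6 = 45.9466.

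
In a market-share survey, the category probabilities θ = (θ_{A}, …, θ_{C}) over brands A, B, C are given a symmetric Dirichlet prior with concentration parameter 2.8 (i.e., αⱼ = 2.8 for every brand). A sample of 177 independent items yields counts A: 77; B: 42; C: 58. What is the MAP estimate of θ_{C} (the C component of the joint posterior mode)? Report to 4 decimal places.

The Dirichlet prior is conjugate to the Multinomial likelihood: each posterior αⱼ = prior αⱼ + observed count nⱼ.
Posterior concentration: (79.8, 44.8, 60.8), total = 185.4.
Joint mode component: (α_{C}−1)/(Σα−K) = 59.8/182.4 = 0.3279.

0.3279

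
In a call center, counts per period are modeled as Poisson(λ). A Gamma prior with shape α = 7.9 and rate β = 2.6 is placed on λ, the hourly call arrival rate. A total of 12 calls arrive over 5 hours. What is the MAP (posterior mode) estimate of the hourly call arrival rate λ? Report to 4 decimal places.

With a Gamma(shape α, rate β) prior, the Poisson likelihood is conjugate: the posterior is Gamma(α + ΣXᵢ, β + n).
Posterior: Gamma(α+S, β+n) = Gamma(7.9+12, 2.6+5) = Gamma(19.9, 7.6).
Mode of Gamma(α,β) for α≥1 is (α−1)/β = 18.9/7.6 = 2.4868.

2.4868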